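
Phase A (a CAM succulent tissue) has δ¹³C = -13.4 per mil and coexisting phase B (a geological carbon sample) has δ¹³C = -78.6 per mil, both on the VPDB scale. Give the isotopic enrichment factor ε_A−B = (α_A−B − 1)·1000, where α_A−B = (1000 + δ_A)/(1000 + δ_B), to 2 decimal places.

70.76 per mil

α_A−B = (1000 + -13.4) / (1000 + -78.6) = 986.6 / 921.4 = 1.070762
ε_A−B = (1.070762 − 1) × 1000 = 70.762 per mil
(The approximation ε ≈ δ_A − δ_B would give 65.2 per mil.)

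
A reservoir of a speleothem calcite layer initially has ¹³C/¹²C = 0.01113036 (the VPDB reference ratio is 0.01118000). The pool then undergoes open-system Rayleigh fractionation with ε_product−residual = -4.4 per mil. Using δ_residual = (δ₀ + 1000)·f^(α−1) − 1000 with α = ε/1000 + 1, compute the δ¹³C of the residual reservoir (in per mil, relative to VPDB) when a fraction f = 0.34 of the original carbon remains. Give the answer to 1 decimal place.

δ₀ = (0.01113036/0.01118000 − 1)×1000 = (0.995560 − 1)×1000 = -4.440 per mil
α − 1 = ε/1000 = -0.0044
f^(α−1) = 0.34^(-0.0044) = 1.004758
δ_res = (-4.440 + 1000) × 1.004758 − 1000 = 1000.297 − 1000 = 0.30 per mil

0.3 per mil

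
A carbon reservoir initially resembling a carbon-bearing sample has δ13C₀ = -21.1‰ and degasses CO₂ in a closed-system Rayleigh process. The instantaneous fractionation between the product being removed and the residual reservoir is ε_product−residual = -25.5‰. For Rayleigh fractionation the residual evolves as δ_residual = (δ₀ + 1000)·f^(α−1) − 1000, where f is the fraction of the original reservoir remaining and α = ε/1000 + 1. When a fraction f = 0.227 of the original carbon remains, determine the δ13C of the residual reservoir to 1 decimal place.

Rayleigh residual: δ_res = (δ₀ + 1000)·f^(α−1) − 1000
α = ε/1000 + 1 = 0.97450, so α − 1 = -0.02550
f^(α−1) = 0.227^(-0.02550) = 1.038535
δ_res = (-21.1 + 1000) × 1.038535 − 1000 = 1016.622 − 1000 = 16.62‰

16.6‰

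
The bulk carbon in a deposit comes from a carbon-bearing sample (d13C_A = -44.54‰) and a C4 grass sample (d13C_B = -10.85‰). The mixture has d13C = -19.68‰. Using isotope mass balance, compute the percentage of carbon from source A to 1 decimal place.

26.2%

δ_mix = f_A·δ_A + (1 − f_A)·δ_B  ⇒  f_A = (δ_mix − δ_B)/(δ_A − δ_B)
f_A = (-19.68 − (-10.85)) / (-44.54 − (-10.85))
f_A = -8.83 / -33.69 = 0.2621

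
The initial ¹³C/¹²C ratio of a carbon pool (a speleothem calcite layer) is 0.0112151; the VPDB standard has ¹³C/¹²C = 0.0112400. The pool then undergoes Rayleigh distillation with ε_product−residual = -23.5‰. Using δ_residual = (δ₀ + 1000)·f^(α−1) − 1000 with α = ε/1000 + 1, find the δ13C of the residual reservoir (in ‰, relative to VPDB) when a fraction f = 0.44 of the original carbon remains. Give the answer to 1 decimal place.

17.2‰

δ₀ = (0.0112151/0.0112400 − 1)×1000 = (0.997785 − 1)×1000 = -2.215‰
α − 1 = ε/1000 = -0.0235
f^(α−1) = 0.44^(-0.0235) = 1.019480
δ_res = (-2.215 + 1000) × 1.019480 − 1000 = 1017.222 − 1000 = 17.22‰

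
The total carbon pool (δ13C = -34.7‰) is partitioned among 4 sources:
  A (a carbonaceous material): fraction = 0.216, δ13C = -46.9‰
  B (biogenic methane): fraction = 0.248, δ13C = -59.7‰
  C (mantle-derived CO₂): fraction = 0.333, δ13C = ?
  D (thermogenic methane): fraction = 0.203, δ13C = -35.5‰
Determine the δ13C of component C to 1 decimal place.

Isotope mass balance: δ_bulk = Σ fᵢ·δᵢ.
-34.7 = 0.216×(-46.9) + 0.248×(-59.7) + 0.333×δ_C + 0.203×(-35.5)
0.333·δ_C = -34.7 − (-32.142) = -2.558
δ_C = -2.558 / 0.333 = -7.68‰

-7.7‰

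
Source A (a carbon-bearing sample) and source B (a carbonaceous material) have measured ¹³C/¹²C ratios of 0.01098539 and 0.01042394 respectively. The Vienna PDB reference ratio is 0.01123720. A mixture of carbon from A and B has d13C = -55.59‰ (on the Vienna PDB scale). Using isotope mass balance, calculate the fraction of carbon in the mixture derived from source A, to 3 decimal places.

0.336

δ_A = (0.01098539/0.01123720 − 1)×1000 = (0.977591 − 1)×1000 = -22.409‰
δ_B = (0.01042394/0.01123720 − 1)×1000 = (0.927628 − 1)×1000 = -72.372‰
f_A = (δ_mix − δ_B)/(δ_A − δ_B) = (-55.59 − (-72.372))/(-22.409 − (-72.372))
f_A = 16.782 / 49.964 = 0.3359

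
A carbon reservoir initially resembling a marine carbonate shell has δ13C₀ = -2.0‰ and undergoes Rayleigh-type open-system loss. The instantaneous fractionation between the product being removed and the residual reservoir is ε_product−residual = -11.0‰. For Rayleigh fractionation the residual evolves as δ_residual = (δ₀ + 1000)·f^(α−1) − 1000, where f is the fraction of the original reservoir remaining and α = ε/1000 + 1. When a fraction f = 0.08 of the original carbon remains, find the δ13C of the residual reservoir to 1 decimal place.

26.1‰

Rayleigh residual: δ_res = (δ₀ + 1000)·f^(α−1) − 1000
α = ε/1000 + 1 = 0.98900, so α − 1 = -0.01100
f^(α−1) = 0.08^(-0.01100) = 1.028173
δ_res = (-2.0 + 1000) × 1.028173 − 1000 = 1026.116 − 1000 = 26.12‰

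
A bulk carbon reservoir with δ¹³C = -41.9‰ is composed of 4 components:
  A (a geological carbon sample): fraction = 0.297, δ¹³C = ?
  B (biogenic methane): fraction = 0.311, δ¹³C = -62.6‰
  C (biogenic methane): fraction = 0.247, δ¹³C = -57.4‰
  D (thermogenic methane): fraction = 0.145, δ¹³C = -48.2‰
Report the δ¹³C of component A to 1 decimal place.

Isotope mass balance: δ_bulk = Σ fᵢ·δᵢ.
-41.9 = 0.297×δ_A + 0.311×(-62.6) + 0.247×(-57.4) + 0.145×(-48.2)
0.297·δ_A = -41.9 − (-40.635) = -1.265
δ_A = -1.265 / 0.297 = -4.26‰

-4.3‰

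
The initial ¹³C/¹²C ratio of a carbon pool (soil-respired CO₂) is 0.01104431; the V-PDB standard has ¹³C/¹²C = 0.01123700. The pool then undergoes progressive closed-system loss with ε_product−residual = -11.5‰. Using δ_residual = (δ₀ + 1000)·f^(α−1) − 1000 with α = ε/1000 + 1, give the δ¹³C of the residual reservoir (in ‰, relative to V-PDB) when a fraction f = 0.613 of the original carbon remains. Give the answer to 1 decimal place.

-11.6‰

δ₀ = (0.01104431/0.01123700 − 1)×1000 = (0.982852 − 1)×1000 = -17.148‰
α − 1 = ε/1000 = -0.0115
f^(α−1) = 0.613^(-0.0115) = 1.005644
δ_res = (-17.148 + 1000) × 1.005644 − 1000 = 988.399 − 1000 = -11.60‰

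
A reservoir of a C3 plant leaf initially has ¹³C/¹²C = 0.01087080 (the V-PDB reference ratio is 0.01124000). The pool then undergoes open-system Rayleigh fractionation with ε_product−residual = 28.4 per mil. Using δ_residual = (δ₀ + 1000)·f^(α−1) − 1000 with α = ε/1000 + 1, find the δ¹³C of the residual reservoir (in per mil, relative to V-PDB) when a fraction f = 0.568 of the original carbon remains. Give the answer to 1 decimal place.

-48.3 per mil

δ₀ = (0.01087080/0.01124000 − 1)×1000 = (0.967153 − 1)×1000 = -32.847 per mil
α − 1 = ε/1000 = 0.0284
f^(α−1) = 0.568^(0.0284) = 0.984064
δ_res = (-32.847 + 1000) × 0.984064 − 1000 = 951.741 − 1000 = -48.26 per mil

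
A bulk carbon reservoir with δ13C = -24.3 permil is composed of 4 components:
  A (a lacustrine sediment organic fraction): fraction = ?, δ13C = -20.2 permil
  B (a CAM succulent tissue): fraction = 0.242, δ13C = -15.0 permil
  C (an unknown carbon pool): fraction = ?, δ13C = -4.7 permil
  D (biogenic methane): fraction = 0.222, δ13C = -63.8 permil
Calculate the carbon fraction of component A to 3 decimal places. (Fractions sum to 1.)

Let f_A and f_C be the unknown fractions; fractions sum to 1 so f_A + f_C = 0.536.
Mass balance: Σ fᵢ·δᵢ = δ_bulk ⇒ f_A·(-20.2) + f_C·(-4.7) = -24.3 − (-17.794) = -6.506
Substitute f_C = 0.536 − f_A:
f_A·(-20.2 − -4.7) = -6.506 − 0.536×(-4.7) = -3.987
f_A = -3.987 / -15.5 = 0.2572

0.257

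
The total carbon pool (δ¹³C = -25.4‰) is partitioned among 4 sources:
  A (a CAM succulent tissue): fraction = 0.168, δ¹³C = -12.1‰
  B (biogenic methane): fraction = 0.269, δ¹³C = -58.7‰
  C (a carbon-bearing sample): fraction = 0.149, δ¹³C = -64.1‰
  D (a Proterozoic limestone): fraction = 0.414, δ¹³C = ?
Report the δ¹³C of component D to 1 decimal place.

4.8‰

Isotope mass balance: δ_bulk = Σ fᵢ·δᵢ.
-25.4 = 0.168×(-12.1) + 0.269×(-58.7) + 0.149×(-64.1) + 0.414×δ_D
0.414·δ_D = -25.4 − (-27.374) = 1.974
δ_D = 1.974 / 0.414 = 4.77‰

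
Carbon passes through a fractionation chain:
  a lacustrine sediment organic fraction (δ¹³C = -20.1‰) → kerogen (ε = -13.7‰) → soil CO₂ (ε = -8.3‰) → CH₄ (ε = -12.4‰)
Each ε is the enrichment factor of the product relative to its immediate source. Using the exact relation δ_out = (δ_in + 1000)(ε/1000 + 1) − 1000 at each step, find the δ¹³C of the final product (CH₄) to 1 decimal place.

step 1: δ = (-20.10 + 1000)·(-13.7/1000 + 1) − 1000 = -33.52‰
step 2: δ = (-33.52 + 1000)·(-8.3/1000 + 1) − 1000 = -41.55‰
step 3: δ = (-41.55 + 1000)·(-12.4/1000 + 1) − 1000 = -53.43‰

-53.4‰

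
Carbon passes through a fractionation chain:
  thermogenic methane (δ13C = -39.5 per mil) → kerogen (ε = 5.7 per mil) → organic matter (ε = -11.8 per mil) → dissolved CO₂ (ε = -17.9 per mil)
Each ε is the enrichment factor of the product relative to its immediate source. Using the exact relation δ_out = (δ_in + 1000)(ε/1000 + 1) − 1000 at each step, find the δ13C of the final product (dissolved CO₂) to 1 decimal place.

-62.5 per mil

step 1: δ = (-39.50 + 1000)·(5.7/1000 + 1) − 1000 = -34.03 per mil
step 2: δ = (-34.03 + 1000)·(-11.8/1000 + 1) − 1000 = -45.42 per mil
step 3: δ = (-45.42 + 1000)·(-17.9/1000 + 1) − 1000 = -62.51 per mil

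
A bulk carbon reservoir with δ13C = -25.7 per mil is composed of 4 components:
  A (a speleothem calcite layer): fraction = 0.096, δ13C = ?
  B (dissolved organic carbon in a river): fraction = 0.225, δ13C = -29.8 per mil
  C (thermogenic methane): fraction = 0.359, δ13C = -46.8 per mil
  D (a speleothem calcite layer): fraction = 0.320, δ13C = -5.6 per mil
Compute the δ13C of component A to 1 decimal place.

Isotope mass balance: δ_bulk = Σ fᵢ·δᵢ.
-25.7 = 0.096×δ_A + 0.225×(-29.8) + 0.359×(-46.8) + 0.320×(-5.6)
0.096·δ_A = -25.7 − (-25.298) = -0.402
δ_A = -0.402 / 0.096 = -4.19 per mil

-4.2 per mil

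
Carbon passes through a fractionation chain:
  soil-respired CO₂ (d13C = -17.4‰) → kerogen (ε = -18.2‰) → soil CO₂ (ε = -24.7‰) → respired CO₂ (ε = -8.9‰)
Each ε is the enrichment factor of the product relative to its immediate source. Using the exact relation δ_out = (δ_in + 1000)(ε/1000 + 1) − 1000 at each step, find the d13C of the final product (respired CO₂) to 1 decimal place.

-67.5‰

step 1: δ = (-17.40 + 1000)·(-18.2/1000 + 1) − 1000 = -35.28‰
step 2: δ = (-35.28 + 1000)·(-24.7/1000 + 1) − 1000 = -59.11‰
step 3: δ = (-59.11 + 1000)·(-8.9/1000 + 1) − 1000 = -67.49‰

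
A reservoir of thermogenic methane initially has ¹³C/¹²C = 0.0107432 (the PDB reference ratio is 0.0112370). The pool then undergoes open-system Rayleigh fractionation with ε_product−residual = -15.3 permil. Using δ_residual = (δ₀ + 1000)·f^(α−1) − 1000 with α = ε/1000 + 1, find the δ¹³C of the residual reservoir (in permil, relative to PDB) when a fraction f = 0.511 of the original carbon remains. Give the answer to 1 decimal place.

δ₀ = (0.0107432/0.0112370 − 1)×1000 = (0.956056 − 1)×1000 = -43.944 permil
α − 1 = ε/1000 = -0.0153
f^(α−1) = 0.511^(-0.0153) = 1.010325
δ_res = (-43.944 + 1000) × 1.010325 − 1000 = 965.927 − 1000 = -34.07 permil

-34.1 permil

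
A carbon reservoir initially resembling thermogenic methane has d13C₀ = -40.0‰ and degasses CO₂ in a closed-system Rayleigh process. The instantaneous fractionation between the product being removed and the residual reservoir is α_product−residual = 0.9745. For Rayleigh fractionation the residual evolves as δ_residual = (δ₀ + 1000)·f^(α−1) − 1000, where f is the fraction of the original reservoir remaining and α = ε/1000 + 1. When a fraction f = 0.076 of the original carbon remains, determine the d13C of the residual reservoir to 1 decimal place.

Rayleigh residual: δ_res = (δ₀ + 1000)·f^(α−1) − 1000
α − 1 = -0.02550
f^(α−1) = 0.076^(-0.02550) = 1.067921
δ_res = (-40.0 + 1000) × 1.067921 − 1000 = 1025.204 − 1000 = 25.20‰

25.2‰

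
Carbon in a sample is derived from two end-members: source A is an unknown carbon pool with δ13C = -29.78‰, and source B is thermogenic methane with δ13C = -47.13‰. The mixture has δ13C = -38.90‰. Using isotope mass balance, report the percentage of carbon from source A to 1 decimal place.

47.4%

δ_mix = f_A·δ_A + (1 − f_A)·δ_B  ⇒  f_A = (δ_mix − δ_B)/(δ_A − δ_B)
f_A = (-38.90 − (-47.13)) / (-29.78 − (-47.13))
f_A = 8.23 / 17.35 = 0.4744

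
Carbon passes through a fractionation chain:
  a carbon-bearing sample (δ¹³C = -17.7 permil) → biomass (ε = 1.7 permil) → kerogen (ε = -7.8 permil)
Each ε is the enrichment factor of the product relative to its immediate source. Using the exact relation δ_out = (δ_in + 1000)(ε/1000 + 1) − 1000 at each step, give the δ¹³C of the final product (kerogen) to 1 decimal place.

step 1: δ = (-17.70 + 1000)·(1.7/1000 + 1) − 1000 = -16.03 permil
step 2: δ = (-16.03 + 1000)·(-7.8/1000 + 1) − 1000 = -23.71 permil

-23.7 permil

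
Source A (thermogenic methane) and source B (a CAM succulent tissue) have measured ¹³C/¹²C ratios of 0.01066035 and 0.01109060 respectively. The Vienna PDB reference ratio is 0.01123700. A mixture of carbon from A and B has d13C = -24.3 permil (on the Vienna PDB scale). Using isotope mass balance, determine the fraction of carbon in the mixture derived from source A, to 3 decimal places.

0.294

δ_A = (0.01066035/0.01123700 − 1)×1000 = (0.948683 − 1)×1000 = -51.317 permil
δ_B = (0.01109060/0.01123700 − 1)×1000 = (0.986972 − 1)×1000 = -13.028 permil
f_A = (δ_mix − δ_B)/(δ_A − δ_B) = (-24.3 − (-13.028))/(-51.317 − (-13.028))
f_A = -11.272 / -38.289 = 0.2944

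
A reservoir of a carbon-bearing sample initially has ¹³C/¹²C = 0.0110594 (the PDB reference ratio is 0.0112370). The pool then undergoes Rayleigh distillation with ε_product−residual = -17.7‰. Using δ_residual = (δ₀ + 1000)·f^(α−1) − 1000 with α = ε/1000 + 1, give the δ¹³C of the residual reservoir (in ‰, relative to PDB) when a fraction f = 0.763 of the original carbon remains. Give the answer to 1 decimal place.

δ₀ = (0.0110594/0.0112370 − 1)×1000 = (0.984195 − 1)×1000 = -15.805‰
α − 1 = ε/1000 = -0.0177
f^(α−1) = 0.763^(-0.0177) = 1.004799
δ_res = (-15.805 + 1000) × 1.004799 − 1000 = 988.918 − 1000 = -11.08‰

-11.1‰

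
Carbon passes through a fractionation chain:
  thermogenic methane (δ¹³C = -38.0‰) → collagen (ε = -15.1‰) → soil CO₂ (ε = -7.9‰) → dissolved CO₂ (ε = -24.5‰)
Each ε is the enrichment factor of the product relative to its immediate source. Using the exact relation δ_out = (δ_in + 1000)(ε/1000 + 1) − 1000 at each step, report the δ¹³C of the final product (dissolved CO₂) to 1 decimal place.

step 1: δ = (-38.00 + 1000)·(-15.1/1000 + 1) − 1000 = -52.53‰
step 2: δ = (-52.53 + 1000)·(-7.9/1000 + 1) − 1000 = -60.01‰
step 3: δ = (-60.01 + 1000)·(-24.5/1000 + 1) − 1000 = -83.04‰

-83.0‰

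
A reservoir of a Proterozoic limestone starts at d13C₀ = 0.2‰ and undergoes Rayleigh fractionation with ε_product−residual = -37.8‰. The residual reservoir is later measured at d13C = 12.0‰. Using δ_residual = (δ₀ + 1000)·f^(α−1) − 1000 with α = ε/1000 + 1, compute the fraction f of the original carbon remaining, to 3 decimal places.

0.733

α − 1 = ε/1000 = -0.0378
(δ_res + 1000)/(δ₀ + 1000) = (12.0 + 1000)/(0.2 + 1000) = 1012.0/1000.2 = 1.011798
f = 1.011798^(1/-0.0378) = exp(ln(1.011798)/-0.0378) = exp(0.01173/-0.0378)
f = exp(-0.3103) = 0.7332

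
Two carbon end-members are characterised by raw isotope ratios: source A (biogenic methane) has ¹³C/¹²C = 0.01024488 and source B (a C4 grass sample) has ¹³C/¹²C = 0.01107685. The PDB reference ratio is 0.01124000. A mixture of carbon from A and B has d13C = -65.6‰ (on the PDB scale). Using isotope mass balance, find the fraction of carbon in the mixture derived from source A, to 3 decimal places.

δ_A = (0.01024488/0.01124000 − 1)×1000 = (0.911466 − 1)×1000 = -88.534‰
δ_B = (0.01107685/0.01124000 − 1)×1000 = (0.985485 − 1)×1000 = -14.515‰
f_A = (δ_mix − δ_B)/(δ_A − δ_B) = (-65.6 − (-14.515))/(-88.534 − (-14.515))
f_A = -51.085 / -74.019 = 0.6902

0.690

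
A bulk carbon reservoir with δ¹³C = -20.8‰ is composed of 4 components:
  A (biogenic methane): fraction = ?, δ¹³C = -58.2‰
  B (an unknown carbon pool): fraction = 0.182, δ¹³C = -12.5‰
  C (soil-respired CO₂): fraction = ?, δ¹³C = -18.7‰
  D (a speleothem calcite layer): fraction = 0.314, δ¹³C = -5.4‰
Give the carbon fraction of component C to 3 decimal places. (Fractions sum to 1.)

Let f_C and f_A be the unknown fractions; fractions sum to 1 so f_C + f_A = 0.504.
Mass balance: Σ fᵢ·δᵢ = δ_bulk ⇒ f_C·(-18.7) + f_A·(-58.2) = -20.8 − (-3.971) = -16.829
Substitute f_A = 0.504 − f_C:
f_C·(-18.7 − -58.2) = -16.829 − 0.504×(-58.2) = 12.503
f_C = 12.503 / 39.5 = 0.3165

0.317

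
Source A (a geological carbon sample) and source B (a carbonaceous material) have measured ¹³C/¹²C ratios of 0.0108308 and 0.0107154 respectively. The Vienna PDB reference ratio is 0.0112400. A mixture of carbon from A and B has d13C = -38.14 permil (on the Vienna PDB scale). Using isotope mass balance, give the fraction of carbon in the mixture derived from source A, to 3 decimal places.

δ_A = (0.0108308/0.0112400 − 1)×1000 = (0.963594 − 1)×1000 = -36.406 permil
δ_B = (0.0107154/0.0112400 − 1)×1000 = (0.953327 − 1)×1000 = -46.673 permil
f_A = (δ_mix − δ_B)/(δ_A − δ_B) = (-38.14 − (-46.673))/(-36.406 − (-46.673))
f_A = 8.533 / 10.267 = 0.8311

0.831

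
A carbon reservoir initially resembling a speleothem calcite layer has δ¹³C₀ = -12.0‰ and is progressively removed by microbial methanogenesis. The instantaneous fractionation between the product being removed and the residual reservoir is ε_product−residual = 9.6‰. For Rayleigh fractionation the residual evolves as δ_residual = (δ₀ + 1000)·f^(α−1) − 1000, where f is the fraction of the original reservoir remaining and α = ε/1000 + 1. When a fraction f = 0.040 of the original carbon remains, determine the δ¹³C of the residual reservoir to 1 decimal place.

Rayleigh residual: δ_res = (δ₀ + 1000)·f^(α−1) − 1000
α = ε/1000 + 1 = 1.00960, so α − 1 = 0.00960
f^(α−1) = 0.040^(0.00960) = 0.969571
δ_res = (-12.0 + 1000) × 0.969571 − 1000 = 957.936 − 1000 = -42.06‰

-42.1‰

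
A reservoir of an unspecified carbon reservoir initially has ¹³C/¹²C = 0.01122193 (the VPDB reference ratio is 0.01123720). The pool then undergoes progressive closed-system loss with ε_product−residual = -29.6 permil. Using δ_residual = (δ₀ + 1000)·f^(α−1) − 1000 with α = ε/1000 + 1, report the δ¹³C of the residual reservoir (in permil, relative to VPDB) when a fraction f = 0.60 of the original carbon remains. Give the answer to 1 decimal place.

δ₀ = (0.01122193/0.01123720 − 1)×1000 = (0.998641 − 1)×1000 = -1.359 permil
α − 1 = ε/1000 = -0.0296
f^(α−1) = 0.60^(-0.0296) = 1.015235
δ_res = (-1.359 + 1000) × 1.015235 − 1000 = 1013.856 − 1000 = 13.86 permil

13.9 permil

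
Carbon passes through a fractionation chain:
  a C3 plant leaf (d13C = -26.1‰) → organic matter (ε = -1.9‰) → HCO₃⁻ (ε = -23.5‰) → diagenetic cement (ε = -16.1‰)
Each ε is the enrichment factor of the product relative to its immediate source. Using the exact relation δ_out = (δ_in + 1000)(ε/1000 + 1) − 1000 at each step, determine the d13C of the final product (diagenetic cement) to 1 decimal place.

-66.1‰

step 1: δ = (-26.10 + 1000)·(-1.9/1000 + 1) − 1000 = -27.95‰
step 2: δ = (-27.95 + 1000)·(-23.5/1000 + 1) − 1000 = -50.79‰
step 3: δ = (-50.79 + 1000)·(-16.1/1000 + 1) − 1000 = -66.08‰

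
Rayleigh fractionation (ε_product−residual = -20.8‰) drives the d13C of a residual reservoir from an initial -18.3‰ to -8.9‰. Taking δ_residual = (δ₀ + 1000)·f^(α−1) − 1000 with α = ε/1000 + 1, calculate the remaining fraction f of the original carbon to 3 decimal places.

0.632

α − 1 = ε/1000 = -0.0208
(δ_res + 1000)/(δ₀ + 1000) = (-8.9 + 1000)/(-18.3 + 1000) = 991.1/981.7 = 1.009575
f = 1.009575^(1/-0.0208) = exp(ln(1.009575)/-0.0208) = exp(0.00953/-0.0208)
f = exp(-0.4582) = 0.6324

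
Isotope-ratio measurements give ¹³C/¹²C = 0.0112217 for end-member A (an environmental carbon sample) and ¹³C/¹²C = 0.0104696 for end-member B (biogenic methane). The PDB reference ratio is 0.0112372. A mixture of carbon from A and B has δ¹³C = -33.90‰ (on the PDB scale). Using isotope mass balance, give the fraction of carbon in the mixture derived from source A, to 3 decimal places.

0.514

δ_A = (0.0112217/0.0112372 − 1)×1000 = (0.998621 − 1)×1000 = -1.379‰
δ_B = (0.0104696/0.0112372 − 1)×1000 = (0.931691 − 1)×1000 = -68.309‰
f_A = (δ_mix − δ_B)/(δ_A − δ_B) = (-33.90 − (-68.309))/(-1.379 − (-68.309))
f_A = 34.409 / 66.929 = 0.5141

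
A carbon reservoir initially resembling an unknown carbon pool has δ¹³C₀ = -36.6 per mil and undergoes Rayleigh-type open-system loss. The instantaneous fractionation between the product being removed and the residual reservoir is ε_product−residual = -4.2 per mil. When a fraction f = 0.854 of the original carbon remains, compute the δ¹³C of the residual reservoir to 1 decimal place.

-36.0 per mil

Rayleigh residual: δ_res = (δ₀ + 1000)·f^(α−1) − 1000
α = ε/1000 + 1 = 0.99580, so α − 1 = -0.00420
f^(α−1) = 0.854^(-0.00420) = 1.000663
δ_res = (-36.6 + 1000) × 1.000663 − 1000 = 964.039 − 1000 = -35.96 per mil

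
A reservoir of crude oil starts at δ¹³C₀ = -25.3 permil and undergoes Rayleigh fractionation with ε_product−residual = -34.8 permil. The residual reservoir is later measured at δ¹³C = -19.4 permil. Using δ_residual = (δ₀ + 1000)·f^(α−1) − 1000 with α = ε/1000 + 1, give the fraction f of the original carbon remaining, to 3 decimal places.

α − 1 = ε/1000 = -0.0348
(δ_res + 1000)/(δ₀ + 1000) = (-19.4 + 1000)/(-25.3 + 1000) = 980.6/974.7 = 1.006053
f = 1.006053^(1/-0.0348) = exp(ln(1.006053)/-0.0348) = exp(0.00603/-0.0348)
f = exp(-0.1734) = 0.8408

0.841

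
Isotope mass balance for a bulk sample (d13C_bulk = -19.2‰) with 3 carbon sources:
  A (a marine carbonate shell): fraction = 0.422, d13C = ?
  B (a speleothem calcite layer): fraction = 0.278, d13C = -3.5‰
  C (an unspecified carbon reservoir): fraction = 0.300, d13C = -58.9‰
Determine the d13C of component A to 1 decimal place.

-1.3‰

Isotope mass balance: δ_bulk = Σ fᵢ·δᵢ.
-19.2 = 0.422×δ_A + 0.278×(-3.5) + 0.300×(-58.9)
0.422·δ_A = -19.2 − (-18.643) = -0.557
δ_A = -0.557 / 0.422 = -1.32‰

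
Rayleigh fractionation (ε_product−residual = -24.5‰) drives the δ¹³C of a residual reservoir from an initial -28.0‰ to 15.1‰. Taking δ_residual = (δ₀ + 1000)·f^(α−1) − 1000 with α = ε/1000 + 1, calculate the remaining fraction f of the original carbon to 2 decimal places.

0.17

α − 1 = ε/1000 = -0.0245
(δ_res + 1000)/(δ₀ + 1000) = (15.1 + 1000)/(-28.0 + 1000) = 1015.1/972.0 = 1.044342
f = 1.044342^(1/-0.0245) = exp(ln(1.044342)/-0.0245) = exp(0.04339/-0.0245)
f = exp(-1.7709) = 0.1702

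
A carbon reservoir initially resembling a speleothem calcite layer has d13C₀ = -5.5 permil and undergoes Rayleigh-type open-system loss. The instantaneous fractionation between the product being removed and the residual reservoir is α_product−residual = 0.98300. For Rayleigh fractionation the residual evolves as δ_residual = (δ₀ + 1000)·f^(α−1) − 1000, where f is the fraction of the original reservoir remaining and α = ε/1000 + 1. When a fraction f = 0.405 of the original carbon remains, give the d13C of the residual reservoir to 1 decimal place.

Rayleigh residual: δ_res = (δ₀ + 1000)·f^(α−1) − 1000
α − 1 = -0.01700
f^(α−1) = 0.405^(-0.01700) = 1.015484
δ_res = (-5.5 + 1000) × 1.015484 − 1000 = 1009.899 − 1000 = 9.90 permil

9.9 permil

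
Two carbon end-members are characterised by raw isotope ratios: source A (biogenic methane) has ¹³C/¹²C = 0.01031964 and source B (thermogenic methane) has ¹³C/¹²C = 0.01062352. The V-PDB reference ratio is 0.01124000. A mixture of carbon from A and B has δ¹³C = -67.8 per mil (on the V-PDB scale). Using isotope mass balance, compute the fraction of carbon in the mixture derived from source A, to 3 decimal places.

δ_A = (0.01031964/0.01124000 − 1)×1000 = (0.918117 − 1)×1000 = -81.883 per mil
δ_B = (0.01062352/0.01124000 − 1)×1000 = (0.945153 − 1)×1000 = -54.847 per mil
f_A = (δ_mix − δ_B)/(δ_A − δ_B) = (-67.8 − (-54.847))/(-81.883 − (-54.847))
f_A = -12.953 / -27.036 = 0.4791

0.479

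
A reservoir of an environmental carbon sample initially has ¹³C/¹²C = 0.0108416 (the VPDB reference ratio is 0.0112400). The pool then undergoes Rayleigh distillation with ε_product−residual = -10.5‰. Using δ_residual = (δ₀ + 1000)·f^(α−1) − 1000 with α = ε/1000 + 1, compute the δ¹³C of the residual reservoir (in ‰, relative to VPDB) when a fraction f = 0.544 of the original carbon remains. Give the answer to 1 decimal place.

-29.3‰

δ₀ = (0.0108416/0.0112400 − 1)×1000 = (0.964555 − 1)×1000 = -35.445‰
α − 1 = ε/1000 = -0.0105
f^(α−1) = 0.544^(-0.0105) = 1.006413
δ_res = (-35.445 + 1000) × 1.006413 − 1000 = 970.741 − 1000 = -29.26‰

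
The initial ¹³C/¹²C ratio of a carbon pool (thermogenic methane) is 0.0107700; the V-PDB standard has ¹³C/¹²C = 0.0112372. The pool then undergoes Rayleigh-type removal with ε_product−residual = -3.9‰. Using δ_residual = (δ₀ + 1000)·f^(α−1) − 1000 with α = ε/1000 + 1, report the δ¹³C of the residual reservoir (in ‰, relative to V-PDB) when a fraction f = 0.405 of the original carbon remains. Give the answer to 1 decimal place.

δ₀ = (0.0107700/0.0112372 − 1)×1000 = (0.958424 − 1)×1000 = -41.576‰
α − 1 = ε/1000 = -0.0039
f^(α−1) = 0.405^(-0.0039) = 1.003531
δ_res = (-41.576 + 1000) × 1.003531 − 1000 = 961.808 − 1000 = -38.19‰

-38.2‰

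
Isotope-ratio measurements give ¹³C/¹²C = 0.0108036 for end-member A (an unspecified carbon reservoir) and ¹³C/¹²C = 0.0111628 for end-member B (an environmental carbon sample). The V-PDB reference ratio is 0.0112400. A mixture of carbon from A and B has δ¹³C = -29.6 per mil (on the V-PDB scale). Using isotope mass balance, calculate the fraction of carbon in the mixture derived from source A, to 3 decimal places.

0.711

δ_A = (0.0108036/0.0112400 − 1)×1000 = (0.961174 − 1)×1000 = -38.826 per mil
δ_B = (0.0111628/0.0112400 − 1)×1000 = (0.993132 − 1)×1000 = -6.868 per mil
f_A = (δ_mix − δ_B)/(δ_A − δ_B) = (-29.6 − (-6.868))/(-38.826 − (-6.868))
f_A = -22.732 / -31.957 = 0.7113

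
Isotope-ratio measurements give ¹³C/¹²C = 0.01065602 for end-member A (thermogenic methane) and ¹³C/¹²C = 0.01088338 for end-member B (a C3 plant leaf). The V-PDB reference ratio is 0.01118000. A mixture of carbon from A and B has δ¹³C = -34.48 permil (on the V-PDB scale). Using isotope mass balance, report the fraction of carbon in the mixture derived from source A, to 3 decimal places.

δ_A = (0.01065602/0.01118000 − 1)×1000 = (0.953132 − 1)×1000 = -46.868 permil
δ_B = (0.01088338/0.01118000 − 1)×1000 = (0.973469 − 1)×1000 = -26.531 permil
f_A = (δ_mix − δ_B)/(δ_A − δ_B) = (-34.48 − (-26.531))/(-46.868 − (-26.531))
f_A = -7.949 / -20.336 = 0.3909

0.391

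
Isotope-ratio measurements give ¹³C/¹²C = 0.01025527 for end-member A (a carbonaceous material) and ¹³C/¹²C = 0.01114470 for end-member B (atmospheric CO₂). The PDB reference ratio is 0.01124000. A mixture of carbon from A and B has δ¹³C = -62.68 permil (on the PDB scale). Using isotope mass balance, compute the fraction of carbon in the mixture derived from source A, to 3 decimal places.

δ_A = (0.01025527/0.01124000 − 1)×1000 = (0.912391 − 1)×1000 = -87.609 permil
δ_B = (0.01114470/0.01124000 − 1)×1000 = (0.991521 − 1)×1000 = -8.479 permil
f_A = (δ_mix − δ_B)/(δ_A − δ_B) = (-62.68 − (-8.479))/(-87.609 − (-8.479))
f_A = -54.201 / -79.131 = 0.6850

0.685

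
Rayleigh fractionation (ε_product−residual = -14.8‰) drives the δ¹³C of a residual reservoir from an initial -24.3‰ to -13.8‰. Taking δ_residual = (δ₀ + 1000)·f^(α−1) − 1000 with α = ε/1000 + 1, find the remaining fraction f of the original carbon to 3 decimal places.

α − 1 = ε/1000 = -0.0148
(δ_res + 1000)/(δ₀ + 1000) = (-13.8 + 1000)/(-24.3 + 1000) = 986.2/975.7 = 1.010762
f = 1.010762^(1/-0.0148) = exp(ln(1.010762)/-0.0148) = exp(0.01070/-0.0148)
f = exp(-0.7232) = 0.4852

0.485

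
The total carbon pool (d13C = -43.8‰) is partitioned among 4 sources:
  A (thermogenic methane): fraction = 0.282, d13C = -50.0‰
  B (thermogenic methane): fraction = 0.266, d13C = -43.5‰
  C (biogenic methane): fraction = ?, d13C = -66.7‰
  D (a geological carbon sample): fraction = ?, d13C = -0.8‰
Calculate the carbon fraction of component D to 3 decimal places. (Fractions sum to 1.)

Let f_D and f_C be the unknown fractions; fractions sum to 1 so f_D + f_C = 0.452.
Mass balance: Σ fᵢ·δᵢ = δ_bulk ⇒ f_D·(-0.8) + f_C·(-66.7) = -43.8 − (-25.671) = -18.129
Substitute f_C = 0.452 − f_D:
f_D·(-0.8 − -66.7) = -18.129 − 0.452×(-66.7) = 12.019
f_D = 12.019 / 65.9 = 0.1824

0.182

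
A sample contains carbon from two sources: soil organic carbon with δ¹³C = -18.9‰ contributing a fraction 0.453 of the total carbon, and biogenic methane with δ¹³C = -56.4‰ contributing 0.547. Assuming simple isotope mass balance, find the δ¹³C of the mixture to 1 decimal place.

-39.4‰

δ_mix = f_A·δ_A + f_B·δ_B
δ_mix = 0.453 × (-18.9) + 0.547 × (-56.4)
δ_mix = -8.56 + -30.85 = -39.41‰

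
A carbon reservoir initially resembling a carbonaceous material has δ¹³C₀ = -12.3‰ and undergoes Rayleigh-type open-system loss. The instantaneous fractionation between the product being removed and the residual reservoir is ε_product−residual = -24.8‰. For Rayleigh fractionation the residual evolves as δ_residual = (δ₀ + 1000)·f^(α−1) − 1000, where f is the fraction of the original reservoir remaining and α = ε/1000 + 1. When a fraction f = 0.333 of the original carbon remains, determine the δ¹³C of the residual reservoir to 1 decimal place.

Rayleigh residual: δ_res = (δ₀ + 1000)·f^(α−1) − 1000
α = ε/1000 + 1 = 0.97520, so α − 1 = -0.02480
f^(α−1) = 0.333^(-0.02480) = 1.027646
δ_res = (-12.3 + 1000) × 1.027646 − 1000 = 1015.006 − 1000 = 15.01‰

15.0‰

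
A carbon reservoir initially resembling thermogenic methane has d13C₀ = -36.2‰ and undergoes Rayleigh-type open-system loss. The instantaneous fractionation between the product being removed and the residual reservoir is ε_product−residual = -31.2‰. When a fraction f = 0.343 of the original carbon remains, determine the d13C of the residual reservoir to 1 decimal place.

-3.5‰

Rayleigh residual: δ_res = (δ₀ + 1000)·f^(α−1) − 1000
α = ε/1000 + 1 = 0.96880, so α − 1 = -0.03120
f^(α−1) = 0.343^(-0.03120) = 1.033948
δ_res = (-36.2 + 1000) × 1.033948 − 1000 = 996.519 − 1000 = -3.48‰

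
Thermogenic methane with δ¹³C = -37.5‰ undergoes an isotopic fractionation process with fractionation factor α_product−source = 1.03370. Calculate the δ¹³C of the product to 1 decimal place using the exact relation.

-5.1‰

δ_product = (δ_source + 1000)·α − 1000
δ_product = (-37.5 + 1000) × 1.03370 − 1000
δ_product = 994.936 − 1000 = -5.06‰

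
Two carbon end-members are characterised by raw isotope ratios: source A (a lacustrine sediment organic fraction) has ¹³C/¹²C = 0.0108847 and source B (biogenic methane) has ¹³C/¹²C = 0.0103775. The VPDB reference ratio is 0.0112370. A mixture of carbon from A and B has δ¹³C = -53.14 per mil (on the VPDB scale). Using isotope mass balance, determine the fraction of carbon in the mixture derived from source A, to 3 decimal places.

0.517

δ_A = (0.0108847/0.0112370 − 1)×1000 = (0.968648 − 1)×1000 = -31.352 per mil
δ_B = (0.0103775/0.0112370 − 1)×1000 = (0.923512 − 1)×1000 = -76.488 per mil
f_A = (δ_mix − δ_B)/(δ_A − δ_B) = (-53.14 − (-76.488))/(-31.352 − (-76.488))
f_A = 23.348 / 45.137 = 0.5173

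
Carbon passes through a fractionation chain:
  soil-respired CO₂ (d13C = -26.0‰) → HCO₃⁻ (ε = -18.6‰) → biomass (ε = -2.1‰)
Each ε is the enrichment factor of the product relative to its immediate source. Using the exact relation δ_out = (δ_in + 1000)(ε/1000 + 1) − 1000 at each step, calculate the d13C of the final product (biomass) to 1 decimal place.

step 1: δ = (-26.00 + 1000)·(-18.6/1000 + 1) − 1000 = -44.12‰
step 2: δ = (-44.12 + 1000)·(-2.1/1000 + 1) − 1000 = -46.12‰

-46.1‰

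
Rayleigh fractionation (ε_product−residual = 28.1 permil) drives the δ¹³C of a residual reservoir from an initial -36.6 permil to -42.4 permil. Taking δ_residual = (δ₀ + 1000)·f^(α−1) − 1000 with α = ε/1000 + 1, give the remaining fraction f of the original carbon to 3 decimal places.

α − 1 = ε/1000 = 0.0281
(δ_res + 1000)/(δ₀ + 1000) = (-42.4 + 1000)/(-36.6 + 1000) = 957.6/963.4 = 0.993980
f = 0.993980^(1/0.0281) = exp(ln(0.993980)/0.0281) = exp(-0.00604/0.0281)
f = exp(-0.2149) = 0.8066

0.807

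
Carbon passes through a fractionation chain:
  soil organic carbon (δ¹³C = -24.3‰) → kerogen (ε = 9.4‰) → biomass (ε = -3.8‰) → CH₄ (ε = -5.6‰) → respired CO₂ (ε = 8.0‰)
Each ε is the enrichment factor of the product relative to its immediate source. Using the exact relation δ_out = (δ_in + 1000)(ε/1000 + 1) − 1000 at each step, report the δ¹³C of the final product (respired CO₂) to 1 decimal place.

-16.6‰

step 1: δ = (-24.30 + 1000)·(9.4/1000 + 1) − 1000 = -15.13‰
step 2: δ = (-15.13 + 1000)·(-3.8/1000 + 1) − 1000 = -18.87‰
step 3: δ = (-18.87 + 1000)·(-5.6/1000 + 1) − 1000 = -24.37‰
step 4: δ = (-24.37 + 1000)·(8.0/1000 + 1) − 1000 = -16.56‰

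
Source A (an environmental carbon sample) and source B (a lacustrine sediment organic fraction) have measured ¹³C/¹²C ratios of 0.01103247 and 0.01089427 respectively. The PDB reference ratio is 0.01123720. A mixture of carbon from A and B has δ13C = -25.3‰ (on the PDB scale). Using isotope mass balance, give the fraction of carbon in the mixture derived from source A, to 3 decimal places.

δ_A = (0.01103247/0.01123720 − 1)×1000 = (0.981781 − 1)×1000 = -18.219‰
δ_B = (0.01089427/0.01123720 − 1)×1000 = (0.969483 − 1)×1000 = -30.517‰
f_A = (δ_mix − δ_B)/(δ_A − δ_B) = (-25.3 − (-30.517))/(-18.219 − (-30.517))
f_A = 5.217 / 12.298 = 0.4242

0.424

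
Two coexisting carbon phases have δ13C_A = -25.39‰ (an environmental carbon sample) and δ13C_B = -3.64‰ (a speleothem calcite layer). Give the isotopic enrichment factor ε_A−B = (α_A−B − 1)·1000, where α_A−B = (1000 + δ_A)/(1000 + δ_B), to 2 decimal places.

-21.83‰

α_A−B = (1000 + -25.39) / (1000 + -3.64) = 974.61 / 996.36 = 0.978171
ε_A−B = (0.978171 − 1) × 1000 = -21.829‰
(The approximation ε ≈ δ_A − δ_B would give -21.75‰.)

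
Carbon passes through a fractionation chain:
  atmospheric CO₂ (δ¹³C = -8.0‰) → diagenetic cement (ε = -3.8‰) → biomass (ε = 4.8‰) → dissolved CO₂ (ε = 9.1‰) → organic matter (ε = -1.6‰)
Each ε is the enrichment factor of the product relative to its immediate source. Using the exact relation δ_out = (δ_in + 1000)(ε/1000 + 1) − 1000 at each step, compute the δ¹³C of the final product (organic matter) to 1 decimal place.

step 1: δ = (-8.00 + 1000)·(-3.8/1000 + 1) − 1000 = -11.77‰
step 2: δ = (-11.77 + 1000)·(4.8/1000 + 1) − 1000 = -7.03‰
step 3: δ = (-7.03 + 1000)·(9.1/1000 + 1) − 1000 = 2.01‰
step 4: δ = (2.01 + 1000)·(-1.6/1000 + 1) − 1000 = 0.41‰

0.4‰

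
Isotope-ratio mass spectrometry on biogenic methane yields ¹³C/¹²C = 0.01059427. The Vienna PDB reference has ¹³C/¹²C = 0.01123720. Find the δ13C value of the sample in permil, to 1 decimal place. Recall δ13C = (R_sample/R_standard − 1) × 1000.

-57.2 permil

δ13C = (R_sample / R_standard − 1) × 1000
R_sample / R_standard = 0.01059427 / 0.01123720 = 0.942786
δ13C = (0.942786 − 1) × 1000 = -57.21 permil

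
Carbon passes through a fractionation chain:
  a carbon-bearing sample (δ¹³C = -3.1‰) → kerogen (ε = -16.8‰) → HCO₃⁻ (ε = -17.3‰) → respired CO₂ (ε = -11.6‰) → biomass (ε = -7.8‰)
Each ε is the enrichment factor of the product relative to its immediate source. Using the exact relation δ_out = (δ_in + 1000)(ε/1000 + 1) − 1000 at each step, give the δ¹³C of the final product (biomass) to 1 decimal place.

-55.4‰

step 1: δ = (-3.10 + 1000)·(-16.8/1000 + 1) − 1000 = -19.85‰
step 2: δ = (-19.85 + 1000)·(-17.3/1000 + 1) − 1000 = -36.80‰
step 3: δ = (-36.80 + 1000)·(-11.6/1000 + 1) − 1000 = -47.98‰
step 4: δ = (-47.98 + 1000)·(-7.8/1000 + 1) − 1000 = -55.40‰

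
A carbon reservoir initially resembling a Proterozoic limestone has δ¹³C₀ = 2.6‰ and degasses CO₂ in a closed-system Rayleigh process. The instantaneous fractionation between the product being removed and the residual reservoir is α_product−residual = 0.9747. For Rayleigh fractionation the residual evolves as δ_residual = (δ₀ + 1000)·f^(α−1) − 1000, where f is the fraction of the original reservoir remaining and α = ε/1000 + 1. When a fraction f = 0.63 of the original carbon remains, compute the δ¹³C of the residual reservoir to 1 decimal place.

Rayleigh residual: δ_res = (δ₀ + 1000)·f^(α−1) − 1000
α − 1 = -0.02530
f^(α−1) = 0.63^(-0.02530) = 1.011758
δ_res = (2.6 + 1000) × 1.011758 − 1000 = 1014.389 − 1000 = 14.39‰

14.4‰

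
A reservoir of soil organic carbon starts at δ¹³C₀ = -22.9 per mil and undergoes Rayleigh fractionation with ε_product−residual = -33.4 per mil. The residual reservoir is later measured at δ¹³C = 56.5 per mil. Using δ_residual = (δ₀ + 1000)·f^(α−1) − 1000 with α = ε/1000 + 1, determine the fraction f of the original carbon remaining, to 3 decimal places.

0.096

α − 1 = ε/1000 = -0.0334
(δ_res + 1000)/(δ₀ + 1000) = (56.5 + 1000)/(-22.9 + 1000) = 1056.5/977.1 = 1.081261
f = 1.081261^(1/-0.0334) = exp(ln(1.081261)/-0.0334) = exp(0.07813/-0.0334)
f = exp(-2.3392) = 0.0964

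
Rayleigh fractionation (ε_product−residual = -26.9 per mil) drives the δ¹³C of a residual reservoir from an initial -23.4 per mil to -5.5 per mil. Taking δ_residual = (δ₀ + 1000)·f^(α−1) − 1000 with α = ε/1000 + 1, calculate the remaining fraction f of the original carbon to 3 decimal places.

α − 1 = ε/1000 = -0.0269
(δ_res + 1000)/(δ₀ + 1000) = (-5.5 + 1000)/(-23.4 + 1000) = 994.5/976.6 = 1.018329
f = 1.018329^(1/-0.0269) = exp(ln(1.018329)/-0.0269) = exp(0.01816/-0.0269)
f = exp(-0.6752) = 0.5091

0.509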